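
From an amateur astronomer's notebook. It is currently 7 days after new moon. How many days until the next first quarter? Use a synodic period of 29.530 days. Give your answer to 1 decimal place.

First quarter is 0.25 of the way through the cycle: age 0.25 × 29.530 = 7.383 d.
That is 7.383 − 7 = 0.383 days ahead.

0.4 days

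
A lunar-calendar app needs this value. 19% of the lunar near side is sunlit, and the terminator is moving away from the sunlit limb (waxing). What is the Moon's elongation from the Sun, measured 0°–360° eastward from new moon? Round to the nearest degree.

cos θ = 1 − 2f = 0.620, giving a principal value of 51.7°.
Before full moon the principal value applies: θ = 51.7°.

52°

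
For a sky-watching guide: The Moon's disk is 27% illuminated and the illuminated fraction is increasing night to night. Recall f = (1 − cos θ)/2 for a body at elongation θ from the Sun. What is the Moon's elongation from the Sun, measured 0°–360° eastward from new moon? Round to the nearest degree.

63°

Invert f = (1 − cos θ)/2 to get cos θ = 1 − 2(0.27) = 0.460, hence θ₀ = arccos 0.460 = 62.6°.
Before full moon the principal value applies: θ = 62.6°.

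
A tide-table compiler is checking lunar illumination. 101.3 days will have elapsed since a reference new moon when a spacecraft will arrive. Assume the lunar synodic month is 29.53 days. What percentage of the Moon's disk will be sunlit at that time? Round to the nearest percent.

Reduce mod P: 101.3 − 3×29.53 = 12.71 d into the current lunation.
The Moon has covered 12.71/29.53 of its cycle, so θ ≈ 360° × 12.71/29.53 = 154.9°.
cos 154.9° = (-0.906), so f = (1 − (-0.906))/2 = 0.953, so 95%.

95%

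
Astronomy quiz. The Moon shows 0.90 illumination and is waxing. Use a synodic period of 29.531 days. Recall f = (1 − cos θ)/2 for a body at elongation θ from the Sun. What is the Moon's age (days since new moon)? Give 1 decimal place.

11.7 days

cos θ = 1 − 2f = -0.800, giving a principal value of 143.1°.
Before full moon the principal value applies: θ = 143.1°.
That fraction of the synodic month is 143.1/360 × 29.531 d ≈ 11.74 d.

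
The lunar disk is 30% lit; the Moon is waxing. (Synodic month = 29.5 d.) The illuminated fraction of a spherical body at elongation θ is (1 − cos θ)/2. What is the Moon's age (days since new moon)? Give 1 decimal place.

5.4 days

From f = (1 − cos θ)/2: cos θ = 1 − 2×0.30 = 0.400; arccos → 66.4°.
Waxing ⇒ before full, so θ = 66.4°.
Age = 29.5 × 66.4°/360° ≈ 5.44 days.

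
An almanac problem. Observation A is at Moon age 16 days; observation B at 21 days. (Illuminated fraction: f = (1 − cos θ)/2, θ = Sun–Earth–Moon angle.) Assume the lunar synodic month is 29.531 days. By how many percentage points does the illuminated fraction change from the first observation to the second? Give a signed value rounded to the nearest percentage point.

-36 pp

θ₁ = 360° × 16/29.531 = 195.0°, f₁ = (1 − cos θ₁)/2 = 0.983.
θ₂ = 360° × 21/29.531 = 256.0°, f₂ = (1 − cos θ₂)/2 = 0.621.
Change = f₂ − f₁ = -0.362 → -36 percentage points.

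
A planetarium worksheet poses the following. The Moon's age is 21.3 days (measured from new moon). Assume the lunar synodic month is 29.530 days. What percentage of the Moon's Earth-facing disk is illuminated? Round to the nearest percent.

The Moon has covered 21.3/29.530 of its cycle, so θ ≈ 360° × 21.3/29.530 = 259.7°.
With cos θ = (-0.179), the lit fraction is (1 − (-0.179))/2 ≈ 0.590, so 59%.

59%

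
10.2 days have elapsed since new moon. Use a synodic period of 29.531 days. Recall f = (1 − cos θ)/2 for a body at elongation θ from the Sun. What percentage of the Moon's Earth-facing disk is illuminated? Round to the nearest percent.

78%

Elongation θ = 360° × 10.2/29.531 ≈ 124.3°.
With cos θ = (-0.564), the lit fraction is (1 − (-0.564))/2 ≈ 0.782, so 78%.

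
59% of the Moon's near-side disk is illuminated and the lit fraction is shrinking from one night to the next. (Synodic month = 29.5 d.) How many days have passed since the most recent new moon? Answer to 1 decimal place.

Invert f = (1 − cos θ)/2 to get cos θ = 1 − 2(0.59) = -0.180, hence θ₀ = arccos -0.180 = 100.4°.
Waning ⇒ past full, so θ = 360° − 100.4° = 259.6°.
Age = 29.5 × 259.6°/360° ≈ 21.28 days.

21.3 days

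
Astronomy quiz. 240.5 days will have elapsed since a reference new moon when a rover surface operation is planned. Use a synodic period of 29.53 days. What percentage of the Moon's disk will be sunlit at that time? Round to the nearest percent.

19%

240.5 d spans 8 complete synodic months (8 × 29.53 = 236.24 d) plus 4.26 d.
Elongation θ = 360° × 4.26/29.53 ≈ 51.9°.
cos 51.9° = 0.617, so f = (1 − 0.617)/2 = 0.192, so 19%.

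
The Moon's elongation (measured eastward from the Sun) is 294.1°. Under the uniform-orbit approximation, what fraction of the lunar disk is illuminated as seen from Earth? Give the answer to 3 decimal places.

f = (1 − cos 294.1°)/2 = (1 − 0.408)/2 ≈ 0.296.

0.296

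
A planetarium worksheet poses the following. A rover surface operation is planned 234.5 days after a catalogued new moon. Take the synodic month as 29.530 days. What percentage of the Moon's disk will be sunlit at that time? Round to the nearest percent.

3%

234.5 d spans 7 complete synodic months (7 × 29.530 = 206.71 d) plus 27.79 d.
Phase angle: θ = 360°·(27.79 d)/(29.530 d) = 338.8°.
With cos θ = 0.932, the lit fraction is (1 − 0.932)/2 ≈ 0.034, so 3%.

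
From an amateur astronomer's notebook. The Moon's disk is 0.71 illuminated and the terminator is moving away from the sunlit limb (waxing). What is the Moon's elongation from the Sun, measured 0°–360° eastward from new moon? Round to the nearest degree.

115°

Invert f = (1 − cos θ)/2 to get cos θ = 1 − 2(0.71) = -0.420, hence θ₀ = arccos -0.420 = 114.8°.
Before full moon the principal value applies: θ = 114.8°.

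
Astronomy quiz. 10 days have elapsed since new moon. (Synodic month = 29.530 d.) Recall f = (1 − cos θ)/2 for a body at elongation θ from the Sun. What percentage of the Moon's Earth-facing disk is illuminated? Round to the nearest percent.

Elongation θ = 360° × 10/29.530 ≈ 121.9°.
Illuminated fraction = (1 − cos 121.9°)/2 = (1 − (-0.529))/2 ≈ 0.764, so 76%.

76%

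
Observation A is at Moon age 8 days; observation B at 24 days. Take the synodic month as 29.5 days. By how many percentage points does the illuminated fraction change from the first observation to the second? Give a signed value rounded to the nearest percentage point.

-26 percentage points

θ₁ = 360° × 8/29.5 = 97.6°, f₁ = (1 − cos θ₁)/2 = 0.566.
θ₂ = 360° × 24/29.5 = 292.9°, f₂ = (1 − cos θ₂)/2 = 0.306.
Change = f₂ − f₁ = -0.261 → -26 percentage points.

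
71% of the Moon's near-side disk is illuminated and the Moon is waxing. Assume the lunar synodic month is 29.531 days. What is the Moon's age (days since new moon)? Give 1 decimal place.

cos θ = 1 − 2f = -0.420, giving a principal value of 114.8°.
Waxing ⇒ before full, so θ = 114.8°.
Age = 29.531 × 114.8°/360° ≈ 9.42 days.

9.4 days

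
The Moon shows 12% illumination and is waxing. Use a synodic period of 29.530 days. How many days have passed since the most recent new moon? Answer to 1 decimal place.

3.3 days

Invert f = (1 − cos θ)/2 to get cos θ = 1 − 2(0.12) = 0.760, hence θ₀ = arccos 0.760 = 40.5°.
The Moon is waxing (0°–180°), so θ = 40.5° directly.
That fraction of the synodic month is 40.5/360 × 29.530 d ≈ 3.33 d.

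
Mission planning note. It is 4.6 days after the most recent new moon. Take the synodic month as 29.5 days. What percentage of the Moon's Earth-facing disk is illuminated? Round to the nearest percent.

22%

Elongation θ = 360° × 4.6/29.5 ≈ 56.1°.
cos 56.1° = 0.557, so f = (1 − 0.557)/2 = 0.221, so 22%.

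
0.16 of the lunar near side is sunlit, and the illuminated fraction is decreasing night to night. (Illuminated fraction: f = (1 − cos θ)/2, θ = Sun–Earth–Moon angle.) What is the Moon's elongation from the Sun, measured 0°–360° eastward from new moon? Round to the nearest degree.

From f = (1 − cos θ)/2: cos θ = 1 − 2×0.16 = 0.680; arccos → 47.2°.
A waning Moon lies in 180°–360°, so θ = 360° − 47.2° = 312.8°.

313°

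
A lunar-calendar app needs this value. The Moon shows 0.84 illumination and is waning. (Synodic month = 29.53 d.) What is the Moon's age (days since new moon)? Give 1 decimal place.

Invert f = (1 − cos θ)/2 to get cos θ = 1 − 2(0.84) = -0.680, hence θ₀ = arccos -0.680 = 132.8°.
A waning Moon lies in 180°–360°, so θ = 360° − 132.8° = 227.2°.
Age = 29.53 × 227.2°/360° ≈ 18.63 days.

18.6 days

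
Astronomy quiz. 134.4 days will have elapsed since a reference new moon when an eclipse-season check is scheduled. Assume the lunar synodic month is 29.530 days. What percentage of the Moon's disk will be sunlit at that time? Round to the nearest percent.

97%

134.4 d spans 4 complete synodic months (4 × 29.530 = 118.12 d) plus 16.28 d.
Phase angle: θ = 360°·(16.28 d)/(29.530 d) = 198.5°.
cos 198.5° = (-0.948), so f = (1 − (-0.948))/2 = 0.974, so 97%.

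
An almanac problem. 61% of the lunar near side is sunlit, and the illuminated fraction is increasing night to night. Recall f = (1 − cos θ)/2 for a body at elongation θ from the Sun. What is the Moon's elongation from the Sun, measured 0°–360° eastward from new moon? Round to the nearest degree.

cos θ = 1 − 2f = -0.220, giving a principal value of 102.7°.
Waxing ⇒ before full, so θ = 102.7°.

103°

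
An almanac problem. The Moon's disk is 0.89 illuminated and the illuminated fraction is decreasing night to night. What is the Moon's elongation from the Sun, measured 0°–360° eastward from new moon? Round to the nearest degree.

219°

From f = (1 − cos θ)/2: cos θ = 1 − 2×0.89 = -0.780; arccos → 141.3°.
A waning Moon lies in 180°–360°, so θ = 360° − 141.3° = 218.7°.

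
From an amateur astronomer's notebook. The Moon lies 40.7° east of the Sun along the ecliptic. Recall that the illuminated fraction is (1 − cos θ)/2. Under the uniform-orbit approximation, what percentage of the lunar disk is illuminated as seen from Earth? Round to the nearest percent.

f = (1 − cos 40.7°)/2 = (1 − 0.758)/2 ≈ 0.121, i.e. 12%.

12%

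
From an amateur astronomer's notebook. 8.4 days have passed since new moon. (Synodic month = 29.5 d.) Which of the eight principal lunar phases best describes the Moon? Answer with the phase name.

θ ≈ 360° × 8.4/29.5 = 103°, which falls in the first quarter sector.

first quarter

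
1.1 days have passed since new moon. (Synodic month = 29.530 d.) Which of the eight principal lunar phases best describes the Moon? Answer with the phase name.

new moon

At 1.1/29.530 of the cycle, θ ≈ 13° — the new moon range.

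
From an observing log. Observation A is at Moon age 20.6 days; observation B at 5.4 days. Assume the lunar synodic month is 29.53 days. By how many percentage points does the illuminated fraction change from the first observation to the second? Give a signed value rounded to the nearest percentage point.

First observation: θ = 360°·20.6/29.53 = 251.1°, so f = 0.662.
Second observation: θ = 65.8°, f = 0.295.
Δf = 0.295 − 0.662 = -0.366, i.e. -37 pp.

-37 percentage points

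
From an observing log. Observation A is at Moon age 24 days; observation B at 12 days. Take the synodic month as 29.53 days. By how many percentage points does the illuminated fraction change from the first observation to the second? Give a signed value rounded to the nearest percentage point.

First observation: θ = 360°·24/29.53 = 292.6°, so f = 0.308.
Second observation: θ = 146.3°, f = 0.916.
Δf = 0.916 − 0.308 = +0.608, i.e. +61 pp.

+61 pp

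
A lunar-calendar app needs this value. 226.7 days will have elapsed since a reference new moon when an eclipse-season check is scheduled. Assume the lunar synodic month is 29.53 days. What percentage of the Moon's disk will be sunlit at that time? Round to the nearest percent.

72%

226.7 d spans 7 complete synodic months (7 × 29.53 = 206.71 d) plus 19.99 d.
The Moon has covered 19.99/29.53 of its cycle, so θ ≈ 360° × 19.99/29.53 = 243.7°.
cos 243.7° = (-0.443), so f = (1 − (-0.443))/2 = 0.722, so 72%.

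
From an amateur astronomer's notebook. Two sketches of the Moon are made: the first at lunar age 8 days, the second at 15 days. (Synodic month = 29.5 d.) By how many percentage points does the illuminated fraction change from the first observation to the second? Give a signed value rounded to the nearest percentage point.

+43 pp

θ₁ = 360° × 8/29.5 = 97.6°, f₁ = (1 − cos θ₁)/2 = 0.566.
θ₂ = 360° × 15/29.5 = 183.1°, f₂ = (1 − cos θ₂)/2 = 0.999.
Change = f₂ − f₁ = +0.433 → +43 percentage points.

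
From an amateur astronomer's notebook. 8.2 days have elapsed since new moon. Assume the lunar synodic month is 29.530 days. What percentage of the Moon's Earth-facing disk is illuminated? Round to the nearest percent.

The Moon has covered 8.2/29.530 of its cycle, so θ ≈ 360° × 8.2/29.530 = 100.0°.
Illuminated fraction = (1 − cos 100.0°)/2 = (1 − (-0.173))/2 ≈ 0.587, so 59%.

59%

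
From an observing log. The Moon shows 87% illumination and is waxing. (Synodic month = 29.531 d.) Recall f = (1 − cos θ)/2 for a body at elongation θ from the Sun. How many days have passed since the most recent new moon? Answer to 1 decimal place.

Invert f = (1 − cos θ)/2 to get cos θ = 1 − 2(0.87) = -0.740, hence θ₀ = arccos -0.740 = 137.7°.
The Moon is waxing (0°–180°), so θ = 137.7° directly.
Age = 29.531 × 137.7°/360° ≈ 11.30 days.

11.3 days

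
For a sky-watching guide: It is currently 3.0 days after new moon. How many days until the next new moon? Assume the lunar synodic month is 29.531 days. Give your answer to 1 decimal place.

The next new moon completes the synodic month: 29.531 − 3.0 = 26.531 days.

26.5 days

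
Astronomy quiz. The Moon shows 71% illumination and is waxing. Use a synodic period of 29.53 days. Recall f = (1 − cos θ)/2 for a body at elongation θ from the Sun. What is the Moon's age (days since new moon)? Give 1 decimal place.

9.4 days

From f = (1 − cos θ)/2: cos θ = 1 − 2×0.71 = -0.420; arccos → 114.8°.
Waxing ⇒ before full, so θ = 114.8°.
At 360°/29.53 d per day, 114.8° corresponds to 9.42 days.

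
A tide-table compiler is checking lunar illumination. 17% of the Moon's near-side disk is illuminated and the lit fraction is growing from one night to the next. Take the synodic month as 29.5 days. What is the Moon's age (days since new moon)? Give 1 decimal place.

From f = (1 − cos θ)/2: cos θ = 1 − 2×0.17 = 0.660; arccos → 48.7°.
Before full moon the principal value applies: θ = 48.7°.
That fraction of the synodic month is 48.7/360 × 29.5 d ≈ 3.99 d.

4.0 days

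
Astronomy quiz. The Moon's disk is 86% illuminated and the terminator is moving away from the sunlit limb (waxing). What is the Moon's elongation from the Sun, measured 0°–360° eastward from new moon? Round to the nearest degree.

136°

cos θ = 1 − 2f = -0.720, giving a principal value of 136.1°.
Before full moon the principal value applies: θ = 136.1°.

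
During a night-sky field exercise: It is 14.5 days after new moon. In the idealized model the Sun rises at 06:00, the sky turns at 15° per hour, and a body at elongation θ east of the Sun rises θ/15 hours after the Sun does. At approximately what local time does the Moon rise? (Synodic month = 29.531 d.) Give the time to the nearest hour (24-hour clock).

The Moon has covered 14.5/29.531 of its cycle, so θ ≈ 360° × 14.5/29.531 = 176.8°.
The Moon trails the Sun by θ/15 = 176.8/15 ≈ 11.78 hours.
06:00 + 11.78 h ≈ 17:47 → 18:00 to the nearest hour.

18:00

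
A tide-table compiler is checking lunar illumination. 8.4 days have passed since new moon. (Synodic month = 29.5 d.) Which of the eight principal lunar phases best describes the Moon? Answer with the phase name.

At 8.4/29.5 of the cycle, θ ≈ 103° — the first quarter range.

first quarter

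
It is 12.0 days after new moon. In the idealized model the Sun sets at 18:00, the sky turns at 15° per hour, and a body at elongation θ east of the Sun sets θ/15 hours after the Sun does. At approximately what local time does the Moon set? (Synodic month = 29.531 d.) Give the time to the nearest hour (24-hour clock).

04:00

The Moon has covered 12.0/29.531 of its cycle, so θ ≈ 360° × 12.0/29.531 = 146.3°.
The Moon trails the Sun by θ/15 = 146.3/15 ≈ 9.75 hours.
18:00 + 9.75 h ≈ 03:45 → 04:00 to the nearest hour.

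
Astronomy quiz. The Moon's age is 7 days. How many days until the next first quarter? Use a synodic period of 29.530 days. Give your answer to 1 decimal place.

First quarter is 0.25 of the way through the cycle: age 0.25 × 29.530 = 7.383 d.
So 0.383 days remain (7.383 − 7).

0.4 days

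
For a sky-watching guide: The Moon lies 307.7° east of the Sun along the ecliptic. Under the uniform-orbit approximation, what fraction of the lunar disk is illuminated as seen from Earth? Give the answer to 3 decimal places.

Half-versine of 307.7°: (1 − 0.612)/2 = 0.194.

0.194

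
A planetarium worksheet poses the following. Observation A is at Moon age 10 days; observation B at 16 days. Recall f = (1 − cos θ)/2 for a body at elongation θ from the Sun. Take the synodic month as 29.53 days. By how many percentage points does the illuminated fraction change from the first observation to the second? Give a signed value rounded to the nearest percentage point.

+22 percentage points

First observation: θ = 360°·10/29.53 = 121.9°, so f = 0.764.
Second observation: θ = 195.1°, f = 0.983.
Δf = 0.983 − 0.764 = +0.219, i.e. +22 pp.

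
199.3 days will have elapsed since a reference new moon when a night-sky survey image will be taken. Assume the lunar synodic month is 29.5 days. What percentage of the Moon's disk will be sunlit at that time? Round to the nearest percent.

199.3 d spans 6 complete synodic months (6 × 29.5 = 177.00 d) plus 22.30 d.
Elongation θ = 360° × 22.30/29.5 ≈ 272.1°.
cos 272.1° = 0.037, so f = (1 − 0.037)/2 = 0.481, so 48%.

48%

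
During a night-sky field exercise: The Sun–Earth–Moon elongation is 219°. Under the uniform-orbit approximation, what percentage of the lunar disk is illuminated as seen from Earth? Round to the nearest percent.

cos 219° = (-0.777), so f = (1 − (-0.777))/2 = 0.889, i.e. 89%.

89%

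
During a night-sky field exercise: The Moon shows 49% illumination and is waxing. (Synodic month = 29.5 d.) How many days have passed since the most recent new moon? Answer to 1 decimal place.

From f = (1 − cos θ)/2: cos θ = 1 − 2×0.49 = 0.020; arccos → 88.9°.
Waxing ⇒ before full, so θ = 88.9°.
That fraction of the synodic month is 88.9/360 × 29.5 d ≈ 7.28 d.

7.3 days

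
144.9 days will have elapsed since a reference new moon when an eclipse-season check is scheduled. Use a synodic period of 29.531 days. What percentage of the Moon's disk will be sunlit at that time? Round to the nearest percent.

Reduce mod P: 144.9 − 4×29.531 = 26.78 d into the current lunation.
The Moon has covered 26.78/29.531 of its cycle, so θ ≈ 360° × 26.78/29.531 = 326.4°.
Illuminated fraction = (1 − cos 326.4°)/2 = (1 − 0.833)/2 ≈ 0.083, so 8%.

8%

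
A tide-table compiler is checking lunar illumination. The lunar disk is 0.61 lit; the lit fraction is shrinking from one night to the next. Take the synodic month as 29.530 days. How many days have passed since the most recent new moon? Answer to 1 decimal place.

Invert f = (1 − cos θ)/2 to get cos θ = 1 − 2(0.61) = -0.220, hence θ₀ = arccos -0.220 = 102.7°.
A waning Moon lies in 180°–360°, so θ = 360° − 102.7° = 257.3°.
Age = 29.530 × 257.3°/360° ≈ 21.11 days.

21.1 days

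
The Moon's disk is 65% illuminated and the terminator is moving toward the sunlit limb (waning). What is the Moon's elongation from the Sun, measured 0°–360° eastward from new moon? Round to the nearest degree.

Invert f = (1 − cos θ)/2 to get cos θ = 1 − 2(0.65) = -0.300, hence θ₀ = arccos -0.300 = 107.5°.
Waning ⇒ past full, so θ = 360° − 107.5° = 252.5°.

253°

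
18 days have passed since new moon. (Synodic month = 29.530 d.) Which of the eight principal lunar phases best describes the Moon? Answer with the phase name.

waning gibbous

θ ≈ 360° × 18/29.530 = 219°, which falls in the waning gibbous sector.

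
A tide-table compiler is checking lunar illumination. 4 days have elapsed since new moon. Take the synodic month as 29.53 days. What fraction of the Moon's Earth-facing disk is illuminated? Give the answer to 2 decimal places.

The Moon has covered 4/29.53 of its cycle, so θ ≈ 360° × 4/29.53 = 48.8°.
cos 48.8° = 0.659, so f = (1 − 0.659)/2 = 0.170.

0.17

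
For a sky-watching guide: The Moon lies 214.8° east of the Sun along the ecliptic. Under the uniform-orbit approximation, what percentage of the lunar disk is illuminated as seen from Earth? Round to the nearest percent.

91%

cos 214.8° = (-0.821), so f = (1 − (-0.821))/2 = 0.911, i.e. 91%.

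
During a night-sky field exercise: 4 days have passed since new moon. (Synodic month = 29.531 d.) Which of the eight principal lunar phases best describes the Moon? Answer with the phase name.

At 4/29.531 of the cycle, θ ≈ 49° — the waxing crescent range.

waxing crescent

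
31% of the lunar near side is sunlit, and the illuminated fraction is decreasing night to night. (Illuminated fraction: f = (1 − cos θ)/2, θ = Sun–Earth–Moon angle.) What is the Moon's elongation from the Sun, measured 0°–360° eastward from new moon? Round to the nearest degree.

292°

From f = (1 − cos θ)/2: cos θ = 1 − 2×0.31 = 0.380; arccos → 67.7°.
Since the Moon is past full (waning), take the reflex angle: θ = 360° − 67.7° = 292.3°.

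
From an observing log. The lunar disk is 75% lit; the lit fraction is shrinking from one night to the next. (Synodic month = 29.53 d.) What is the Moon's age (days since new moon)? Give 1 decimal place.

From f = (1 − cos θ)/2: cos θ = 1 − 2×0.75 = -0.500; arccos → 120.0°.
Waning ⇒ past full, so θ = 360° − 120.0° = 240.0°.
At 360°/29.53 d per day, 240.0° corresponds to 19.69 days.

19.7 days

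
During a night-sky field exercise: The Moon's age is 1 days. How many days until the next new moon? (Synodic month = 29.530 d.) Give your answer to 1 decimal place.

The next new moon completes the synodic month: 29.530 − 1 = 28.530 days.

28.5 days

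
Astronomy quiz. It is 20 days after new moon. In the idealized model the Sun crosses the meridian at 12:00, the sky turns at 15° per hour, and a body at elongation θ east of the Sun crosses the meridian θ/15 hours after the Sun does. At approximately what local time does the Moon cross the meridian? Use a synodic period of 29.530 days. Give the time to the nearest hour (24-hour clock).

Elongation θ = 360° × 20/29.530 ≈ 243.8°.
At 15° of sky rotation per hour, 243.8° corresponds to a 16.25 h lag.
12:00 + 16.25 h ≈ 04:15 → 04:00 to the nearest hour.

04:00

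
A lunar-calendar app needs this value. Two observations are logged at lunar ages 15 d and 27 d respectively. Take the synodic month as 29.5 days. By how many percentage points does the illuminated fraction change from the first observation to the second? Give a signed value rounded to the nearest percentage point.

-93 percentage points

First observation: θ = 360°·15/29.5 = 183.1°, so f = 0.999.
Second observation: θ = 329.5°, f = 0.069.
Δf = 0.069 − 0.999 = -0.930, i.e. -93 pp.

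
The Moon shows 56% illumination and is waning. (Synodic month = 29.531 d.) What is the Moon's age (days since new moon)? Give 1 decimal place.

From f = (1 − cos θ)/2: cos θ = 1 − 2×0.56 = -0.120; arccos → 96.9°.
Since the Moon is past full (waning), take the reflex angle: θ = 360° − 96.9° = 263.1°.
That fraction of the synodic month is 263.1/360 × 29.531 d ≈ 21.58 d.

21.6 days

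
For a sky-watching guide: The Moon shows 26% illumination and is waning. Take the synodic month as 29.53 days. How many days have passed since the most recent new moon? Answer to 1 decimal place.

24.5 days

Invert f = (1 − cos θ)/2 to get cos θ = 1 − 2(0.26) = 0.480, hence θ₀ = arccos 0.480 = 61.3°.
Since the Moon is past full (waning), take the reflex angle: θ = 360° − 61.3° = 298.7°.
At 360°/29.53 d per day, 298.7° corresponds to 24.50 days.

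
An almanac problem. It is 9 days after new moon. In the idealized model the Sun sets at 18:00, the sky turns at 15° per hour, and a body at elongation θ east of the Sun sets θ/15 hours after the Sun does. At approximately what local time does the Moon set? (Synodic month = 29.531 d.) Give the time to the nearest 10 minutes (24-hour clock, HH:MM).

01:20

Phase angle: θ = 360°·(9 d)/(29.531 d) = 109.7°.
At 15° of sky rotation per hour, 109.7° corresponds to a 7.31 h lag.
18:00 + 7.314 h ≈ 01:19 → 01:20 to the nearest ten minutes.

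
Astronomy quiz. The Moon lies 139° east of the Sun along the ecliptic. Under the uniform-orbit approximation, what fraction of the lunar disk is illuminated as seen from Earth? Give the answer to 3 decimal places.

0.877

f = (1 − cos 139°)/2 = (1 − (-0.755))/2 ≈ 0.877.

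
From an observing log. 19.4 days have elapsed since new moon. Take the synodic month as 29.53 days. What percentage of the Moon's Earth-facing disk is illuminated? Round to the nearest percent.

Elongation θ = 360° × 19.4/29.53 ≈ 236.5°.
cos 236.5° = (-0.552), so f = (1 − (-0.552))/2 = 0.776, so 78%.

78%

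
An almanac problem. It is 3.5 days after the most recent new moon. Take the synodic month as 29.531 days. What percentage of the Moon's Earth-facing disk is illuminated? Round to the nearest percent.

13%

Elongation θ = 360° × 3.5/29.531 ≈ 42.7°.
cos 42.7° = 0.735, so f = (1 − 0.735)/2 = 0.132, so 13%.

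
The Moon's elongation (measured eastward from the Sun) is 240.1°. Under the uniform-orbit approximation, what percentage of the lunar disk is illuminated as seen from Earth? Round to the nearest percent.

75%

Half-versine of 240.1°: (1 − (-0.498))/2 = 0.749, i.e. 75%.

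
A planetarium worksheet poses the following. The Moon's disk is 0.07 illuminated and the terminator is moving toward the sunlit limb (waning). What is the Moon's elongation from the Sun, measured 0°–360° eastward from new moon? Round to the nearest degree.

From f = (1 − cos θ)/2: cos θ = 1 − 2×0.07 = 0.860; arccos → 30.7°.
A waning Moon lies in 180°–360°, so θ = 360° − 30.7° = 329.3°.

329°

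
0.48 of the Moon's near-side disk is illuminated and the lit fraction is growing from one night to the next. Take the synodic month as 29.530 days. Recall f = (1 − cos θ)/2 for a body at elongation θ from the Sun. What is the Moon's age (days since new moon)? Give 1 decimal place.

7.2 days

From f = (1 − cos θ)/2: cos θ = 1 − 2×0.48 = 0.040; arccos → 87.7°.
Before full moon the principal value applies: θ = 87.7°.
At 360°/29.530 d per day, 87.7° corresponds to 7.19 days.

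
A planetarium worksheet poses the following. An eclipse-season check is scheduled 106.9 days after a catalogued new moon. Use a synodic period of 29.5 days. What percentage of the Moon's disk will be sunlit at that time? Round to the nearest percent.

106.9/29.5 = 3.624 lunations, so 3 complete cycles and 18.40 d into the next.
Phase angle: θ = 360°·(18.40 d)/(29.5 d) = 224.5°.
Illuminated fraction = (1 − cos 224.5°)/2 = (1 − (-0.713))/2 ≈ 0.856, so 86%.

86%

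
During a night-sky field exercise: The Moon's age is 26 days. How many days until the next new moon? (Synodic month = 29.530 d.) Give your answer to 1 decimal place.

3.5 days

One full lunation from the last new moon is 29.530 d; remaining = 29.530 − 26 = 3.530 d.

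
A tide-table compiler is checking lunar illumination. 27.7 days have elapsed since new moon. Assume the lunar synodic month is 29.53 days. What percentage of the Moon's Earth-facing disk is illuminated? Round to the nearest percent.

4%

Elongation θ = 360° × 27.7/29.53 ≈ 337.7°.
cos 337.7° = 0.925, so f = (1 − 0.925)/2 = 0.037, so 4%.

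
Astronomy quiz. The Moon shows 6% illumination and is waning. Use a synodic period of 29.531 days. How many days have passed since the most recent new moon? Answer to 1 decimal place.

Invert f = (1 − cos θ)/2 to get cos θ = 1 − 2(0.06) = 0.880, hence θ₀ = arccos 0.880 = 28.4°.
A waning Moon lies in 180°–360°, so θ = 360° − 28.4° = 331.6°.
Age = 29.531 × 331.6°/360° ≈ 27.20 days.

27.2 days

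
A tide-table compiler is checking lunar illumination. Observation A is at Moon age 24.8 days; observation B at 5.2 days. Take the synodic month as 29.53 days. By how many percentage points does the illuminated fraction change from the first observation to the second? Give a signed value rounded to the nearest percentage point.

First observation: θ = 360°·24.8/29.53 = 302.3°, so f = 0.233.
Second observation: θ = 63.4°, f = 0.276.
Δf = 0.276 − 0.233 = +0.044, i.e. +4 pp.

+4 percentage points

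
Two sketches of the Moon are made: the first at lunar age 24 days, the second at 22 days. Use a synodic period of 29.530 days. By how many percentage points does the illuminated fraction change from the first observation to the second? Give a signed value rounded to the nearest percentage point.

θ₁ = 360° × 24/29.530 = 292.6°, f₁ = (1 − cos θ₁)/2 = 0.308.
θ₂ = 360° × 22/29.530 = 268.2°, f₂ = (1 − cos θ₂)/2 = 0.516.
Change = f₂ − f₁ = +0.208 → +21 percentage points.

+21 pp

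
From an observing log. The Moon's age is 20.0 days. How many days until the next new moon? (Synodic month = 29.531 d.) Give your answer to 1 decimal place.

One full lunation from the last new moon is 29.531 d; remaining = 29.531 − 20.0 = 9.531 d.

9.5 days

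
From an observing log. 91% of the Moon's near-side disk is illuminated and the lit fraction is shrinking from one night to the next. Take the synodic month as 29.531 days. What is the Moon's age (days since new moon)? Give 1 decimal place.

17.6 days

Invert f = (1 − cos θ)/2 to get cos θ = 1 − 2(0.91) = -0.820, hence θ₀ = arccos -0.820 = 145.1°.
Waning ⇒ past full, so θ = 360° − 145.1° = 214.9°.
Age = 29.531 × 214.9°/360° ≈ 17.63 days.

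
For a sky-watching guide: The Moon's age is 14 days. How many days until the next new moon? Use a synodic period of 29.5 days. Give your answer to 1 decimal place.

The next new moon completes the synodic month: 29.5 − 14 = 15.500 days.

15.5 days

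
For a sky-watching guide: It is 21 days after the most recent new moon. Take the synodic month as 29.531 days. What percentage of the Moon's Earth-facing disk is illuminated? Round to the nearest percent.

62%

Elongation θ = 360° × 21/29.531 ≈ 256.0°.
cos 256.0° = (-0.242), so f = (1 − (-0.242))/2 = 0.621, so 62%.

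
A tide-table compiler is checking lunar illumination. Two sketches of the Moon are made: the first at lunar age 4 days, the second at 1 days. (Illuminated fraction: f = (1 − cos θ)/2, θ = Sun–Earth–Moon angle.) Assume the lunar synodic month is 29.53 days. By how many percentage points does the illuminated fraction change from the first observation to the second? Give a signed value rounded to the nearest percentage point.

θ₁ = 360° × 4/29.53 = 48.8°, f₁ = (1 − cos θ₁)/2 = 0.170.
θ₂ = 360° × 1/29.53 = 12.2°, f₂ = (1 − cos θ₂)/2 = 0.011.
Change = f₂ − f₁ = -0.159 → -16 percentage points.

-16 pp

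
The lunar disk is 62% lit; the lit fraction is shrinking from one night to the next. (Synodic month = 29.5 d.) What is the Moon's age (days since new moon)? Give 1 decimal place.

21.0 days

From f = (1 − cos θ)/2: cos θ = 1 − 2×0.62 = -0.240; arccos → 103.9°.
Waning ⇒ past full, so θ = 360° − 103.9° = 256.1°.
That fraction of the synodic month is 256.1/360 × 29.5 d ≈ 20.99 d.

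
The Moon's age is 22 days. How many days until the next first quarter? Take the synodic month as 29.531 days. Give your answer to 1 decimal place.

14.9 days

First quarter occurs at elongation 90°, i.e. at age 29.531 × 90/360 = 7.383 d.
Already past this cycle's first quarter; the next is at 7.383 + 29.531 = 36.914 d, so 36.914 − 22 = 14.914 days.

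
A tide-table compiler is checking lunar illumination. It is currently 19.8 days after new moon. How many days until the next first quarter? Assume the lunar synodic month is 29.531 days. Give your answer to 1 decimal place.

17.1 days

First quarter is 0.25 of the way through the cycle: age 0.25 × 29.531 = 7.383 d.
Already past this cycle's first quarter; the next is at 7.383 + 29.531 = 36.914 d, so 36.914 − 19.8 = 17.114 days.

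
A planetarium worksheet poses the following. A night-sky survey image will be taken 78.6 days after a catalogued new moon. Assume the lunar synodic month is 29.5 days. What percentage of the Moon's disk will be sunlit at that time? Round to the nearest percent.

76%

78.6/29.5 = 2.664 lunations, so 2 complete cycles and 19.60 d into the next.
The Moon has covered 19.60/29.5 of its cycle, so θ ≈ 360° × 19.60/29.5 = 239.2°.
cos 239.2° = (-0.512), so f = (1 − (-0.512))/2 = 0.756, so 76%.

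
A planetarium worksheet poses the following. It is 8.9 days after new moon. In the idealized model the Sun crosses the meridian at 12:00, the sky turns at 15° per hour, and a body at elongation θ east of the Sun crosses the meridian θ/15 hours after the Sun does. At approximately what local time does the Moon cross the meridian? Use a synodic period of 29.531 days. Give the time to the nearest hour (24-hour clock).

Elongation θ = 360° × 8.9/29.531 ≈ 108.5°.
Delay after the Sun = 108.5° / (15°/h) ≈ 7.23 h.
12:00 + 7.23 h ≈ 19:14 → 19:00 to the nearest hour.

19:00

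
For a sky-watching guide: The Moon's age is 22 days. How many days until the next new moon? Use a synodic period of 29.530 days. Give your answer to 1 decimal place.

7.5 days

The next new moon completes the synodic month: 29.530 − 22 = 7.530 days.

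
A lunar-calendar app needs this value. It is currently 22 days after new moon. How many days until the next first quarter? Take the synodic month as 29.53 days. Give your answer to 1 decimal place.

First quarter is 0.25 of the way through the cycle: age 0.25 × 29.53 = 7.383 d.
Already past this cycle's first quarter; the next is at 7.383 + 29.53 = 36.913 d, so 36.913 − 22 = 14.913 days.

14.9 days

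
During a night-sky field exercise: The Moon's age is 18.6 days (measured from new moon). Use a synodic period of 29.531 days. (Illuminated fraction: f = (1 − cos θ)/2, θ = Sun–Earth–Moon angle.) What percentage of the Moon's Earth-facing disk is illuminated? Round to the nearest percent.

84%

Elongation θ = 360° × 18.6/29.531 ≈ 226.7°.
Illuminated fraction = (1 − cos 226.7°)/2 = (1 − (-0.685))/2 ≈ 0.843, so 84%.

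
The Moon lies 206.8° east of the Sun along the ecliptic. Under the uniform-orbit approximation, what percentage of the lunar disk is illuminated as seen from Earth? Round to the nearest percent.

95%

f = (1 − cos 206.8°)/2 = (1 − (-0.893))/2 ≈ 0.946, i.e. 95%.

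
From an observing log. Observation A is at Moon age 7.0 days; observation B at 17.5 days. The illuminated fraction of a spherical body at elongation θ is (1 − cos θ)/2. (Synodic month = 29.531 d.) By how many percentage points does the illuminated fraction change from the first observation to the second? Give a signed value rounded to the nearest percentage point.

+46 percentage points

θ₁ = 360° × 7.0/29.531 = 85.3°, f₁ = (1 − cos θ₁)/2 = 0.459.
θ₂ = 360° × 17.5/29.531 = 213.3°, f₂ = (1 − cos θ₂)/2 = 0.918.
Change = f₂ − f₁ = +0.458 → +46 percentage points.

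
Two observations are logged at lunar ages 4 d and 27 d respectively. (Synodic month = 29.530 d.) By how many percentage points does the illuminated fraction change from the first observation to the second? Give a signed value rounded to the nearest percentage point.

First observation: θ = 360°·4/29.530 = 48.8°, so f = 0.170.
Second observation: θ = 329.2°, f = 0.071.
Δf = 0.071 − 0.170 = -0.100, i.e. -10 pp.

-10 percentage points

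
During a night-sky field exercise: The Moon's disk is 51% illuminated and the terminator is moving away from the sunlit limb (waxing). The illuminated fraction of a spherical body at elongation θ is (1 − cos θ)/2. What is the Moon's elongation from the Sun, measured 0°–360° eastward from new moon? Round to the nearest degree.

From f = (1 − cos θ)/2: cos θ = 1 − 2×0.51 = -0.020; arccos → 91.1°.
Waxing ⇒ before full, so θ = 91.1°.

91°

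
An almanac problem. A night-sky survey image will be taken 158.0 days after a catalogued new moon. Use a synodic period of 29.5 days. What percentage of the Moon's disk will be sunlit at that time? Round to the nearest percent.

Reduce mod P: 158.0 − 5×29.5 = 10.50 d into the current lunation.
Elongation θ = 360° × 10.50/29.5 ≈ 128.1°.
With cos θ = (-0.618), the lit fraction is (1 − (-0.618))/2 ≈ 0.809, so 81%.

81%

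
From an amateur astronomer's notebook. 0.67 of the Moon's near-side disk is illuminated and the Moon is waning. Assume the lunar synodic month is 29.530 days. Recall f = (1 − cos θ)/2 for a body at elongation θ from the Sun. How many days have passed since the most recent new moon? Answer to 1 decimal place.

20.5 days

From f = (1 − cos θ)/2: cos θ = 1 − 2×0.67 = -0.340; arccos → 109.9°.
Waning ⇒ past full, so θ = 360° − 109.9° = 250.1°.
Age = 29.530 × 250.1°/360° ≈ 20.52 days.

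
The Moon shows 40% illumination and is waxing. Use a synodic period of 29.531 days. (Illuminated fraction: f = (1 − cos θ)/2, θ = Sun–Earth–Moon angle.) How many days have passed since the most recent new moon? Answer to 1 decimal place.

6.4 days

cos θ = 1 − 2f = 0.200, giving a principal value of 78.5°.
The Moon is waxing (0°–180°), so θ = 78.5° directly.
Age = 29.531 × 78.5°/360° ≈ 6.44 days.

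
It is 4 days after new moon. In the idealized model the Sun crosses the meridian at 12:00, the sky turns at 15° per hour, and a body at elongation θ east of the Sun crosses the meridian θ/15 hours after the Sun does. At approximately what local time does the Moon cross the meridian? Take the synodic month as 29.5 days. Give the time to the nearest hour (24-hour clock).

15:00

Elongation θ = 360° × 4/29.5 ≈ 48.8°.
At 15° of sky rotation per hour, 48.8° corresponds to a 3.25 h lag.
12:00 + 3.25 h ≈ 15:15 → 15:00 to the nearest hour.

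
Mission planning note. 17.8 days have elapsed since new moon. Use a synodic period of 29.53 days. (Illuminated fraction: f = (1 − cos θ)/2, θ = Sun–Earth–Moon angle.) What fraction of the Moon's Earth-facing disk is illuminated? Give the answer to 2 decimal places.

Phase angle: θ = 360°·(17.8 d)/(29.53 d) = 217.0°.
Illuminated fraction = (1 − cos 217.0°)/2 = (1 − (-0.799))/2 ≈ 0.899.

0.90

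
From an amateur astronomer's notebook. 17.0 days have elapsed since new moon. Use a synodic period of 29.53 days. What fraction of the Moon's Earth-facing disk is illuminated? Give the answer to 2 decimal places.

0.94

Elongation θ = 360° × 17.0/29.53 ≈ 207.2°.
With cos θ = (-0.889), the lit fraction is (1 − (-0.889))/2 ≈ 0.945.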